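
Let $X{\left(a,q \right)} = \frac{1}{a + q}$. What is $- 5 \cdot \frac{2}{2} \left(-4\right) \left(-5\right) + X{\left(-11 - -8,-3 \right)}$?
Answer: $- \frac{601}{6} \approx -100.17$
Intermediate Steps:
$- 5 \cdot \frac{2}{2} \left(-4\right) \left(-5\right) + X{\left(-11 - -8,-3 \right)} = - 5 \cdot \frac{2}{2} \left(-4\right) \left(-5\right) + \frac{1}{\left(-11 - -8\right) - 3} = - 5 \cdot 2 \cdot \frac{1}{2} \left(-4\right) \left(-5\right) + \frac{1}{\left(-11 + 8\right) - 3} = \left(-5\right) 1 \left(-4\right) \left(-5\right) + \frac{1}{-3 - 3} = \left(-5\right) \left(-4\right) \left(-5\right) + \frac{1}{-6} = 20 \left(-5\right) - \frac{1}{6} = -100 - \frac{1}{6} = - \frac{601}{6}$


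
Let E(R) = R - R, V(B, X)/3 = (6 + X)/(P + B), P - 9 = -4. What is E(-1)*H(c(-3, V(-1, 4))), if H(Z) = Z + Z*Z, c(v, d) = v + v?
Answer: 0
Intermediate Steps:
P = 5 (P = 9 - 4 = 5)
V(B, X) = 3*(6 + X)/(5 + B) (V(B, X) = 3*((6 + X)/(5 + B)) = 3*(6 + X)/(5 + B))
c(v, d) = 2*v
E(R) = 0
H(Z) = Z + Z²
E(-1)*H(c(-3, V(-1, 4))) = 0*((2*(-3))*(1 + 2*(-3))) = 0*(-6*(1 - 6)) = 0*(-6*(-5)) = 0*30 = 0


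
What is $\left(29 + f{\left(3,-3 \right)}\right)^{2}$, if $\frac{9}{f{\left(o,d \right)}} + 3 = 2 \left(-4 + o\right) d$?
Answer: $1024$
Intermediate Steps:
$f{\left(o,d \right)} = \frac{9}{-3 + 2 d \left(-4 + o\right)}$ ($f{\left(o,d \right)} = \frac{9}{-3 + 2 \left(-4 + o\right) d} = \frac{9}{-3 + 2 d \left(-4 + o\right)}$)
$\left(29 + f{\left(3,-3 \right)}\right)^{2} = \left(29 + \frac{9}{-3 - -24 + 2 \left(-3\right) 3}\right)^{2} = \left(29 + \frac{9}{-3 + 24 - 18}\right)^{2} = \left(29 + \frac{9}{3}\right)^{2} = \left(29 + 9 \cdot \frac{1}{3}\right)^{2} = \left(29 + 3\right)^{2} = 32^{2} = 1024$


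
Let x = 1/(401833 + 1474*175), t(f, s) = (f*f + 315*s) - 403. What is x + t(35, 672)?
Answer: 140205207067/659783 ≈ 2.1250e+5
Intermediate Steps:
t(f, s) = -403 + f² + 315*s (t(f, s) = (f² + 315*s) - 403 = -403 + f² + 315*s)
x = 1/659783 (x = 1/(401833 + 257950) = 1/659783 ≈ 1.5156e-6)
x + t(35, 672) = 1/659783 + (-403 + 35² + 315*672) = 1/659783 + (-403 + 1225 + 211680) = 1/659783 + 212502 = 140205207067/659783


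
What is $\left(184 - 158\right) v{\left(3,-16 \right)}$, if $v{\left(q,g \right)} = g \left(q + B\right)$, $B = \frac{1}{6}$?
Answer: $- \frac{3952}{3} \approx -1317.3$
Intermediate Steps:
$B = \frac{1}{6} \approx 0.16667$
$v{\left(q,g \right)} = g \left(\frac{1}{6} + q\right)$ ($v{\left(q,g \right)} = g \left(q + \frac{1}{6}\right) = g \left(\frac{1}{6} + q\right)$)
$\left(184 - 158\right) v{\left(3,-16 \right)} = \left(184 - 158\right) \left(- 16 \left(\frac{1}{6} + 3\right)\right) = 26 \left(\left(-16\right) \frac{19}{6}\right) = 26 \left(- \frac{152}{3}\right) = - \frac{3952}{3}$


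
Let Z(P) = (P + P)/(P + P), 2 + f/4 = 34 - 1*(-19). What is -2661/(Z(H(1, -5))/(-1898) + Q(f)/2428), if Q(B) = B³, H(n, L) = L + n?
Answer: -3065700846/4028344961 ≈ -0.76103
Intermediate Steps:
f = 204 (f = -8 + 4*(34 - 1*(-19)) = -8 + 4*(34 + 19) = -8 + 4*53 = -8 + 212 = 204)
Z(P) = 1 (Z(P) = (2*P)/((2*P)) = (2*P)*(1/(2*P)) = 1)
-2661/(Z(H(1, -5))/(-1898) + Q(f)/2428) = -2661/(1/(-1898) + 204³/2428) = -2661/(1*(-1/1898) + 8489664*(1/2428)) = -2661/(-1/1898 + 2122416/607) = -2661/4028344961/1152086 = -2661*1152086/4028344961 = -3065700846/4028344961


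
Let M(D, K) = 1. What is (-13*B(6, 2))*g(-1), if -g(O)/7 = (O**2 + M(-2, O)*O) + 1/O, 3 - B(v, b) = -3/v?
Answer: -637/2 ≈ -318.50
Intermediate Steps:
B(v, b) = 3 + 3/v (B(v, b) = 3 - (-3)/v = 3 + 3/v)
g(O) = -7*O - 7/O - 7*O**2 (g(O) = -7*((O**2 + 1*O) + 1/O) = -7*((O**2 + O) + 1/O) = -7*((O + O**2) + 1/O) = -7*(O + 1/O + O**2) = -7*O - 7/O - 7*O**2)
(-13*B(6, 2))*g(-1) = (-13*(3 + 3/6))*(7*(-1 + (-1)**2*(-1 - 1*(-1)))/(-1)) = (-13*(3 + 3*(1/6)))*(7*(-1)*(-1 + 1*(-1 + 1))) = (-13*(3 + 1/2))*(7*(-1)*(-1 + 1*0)) = (-13*7/2)*(7*(-1)*(-1 + 0)) = -637*(-1)*(-1)/2 = -91/2*7 = -637/2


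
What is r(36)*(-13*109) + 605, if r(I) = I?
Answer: -50407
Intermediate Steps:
r(36)*(-13*109) + 605 = 36*(-13*109) + 605 = 36*(-1417) + 605 = -51012 + 605 = -50407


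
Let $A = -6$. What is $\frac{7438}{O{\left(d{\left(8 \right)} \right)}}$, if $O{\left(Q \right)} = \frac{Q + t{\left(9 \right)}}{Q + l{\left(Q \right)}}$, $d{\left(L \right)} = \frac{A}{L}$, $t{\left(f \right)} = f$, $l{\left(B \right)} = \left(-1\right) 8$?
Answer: $- \frac{260330}{33} \approx -7888.8$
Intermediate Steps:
$l{\left(B \right)} = -8$
$d{\left(L \right)} = - \frac{6}{L}$
$O{\left(Q \right)} = \frac{9 + Q}{-8 + Q}$ ($O{\left(Q \right)} = \frac{Q + 9}{Q - 8} = \frac{9 + Q}{-8 + Q}$)
$\frac{7438}{O{\left(d{\left(8 \right)} \right)}} = \frac{7438}{\frac{1}{-8 - \frac{6}{8}} \left(9 - \frac{6}{8}\right)} = \frac{7438}{\frac{1}{-8 - \frac{3}{4}} \left(9 - \frac{3}{4}\right)} = \frac{7438}{\frac{1}{- \frac{35}{4}} \cdot \frac{33}{4}} = \frac{7438}{\left(- \frac{4}{35}\right) \frac{33}{4}} = \frac{7438}{- \frac{33}{35}} = 7438 \left(- \frac{35}{33}\right) = - \frac{260330}{33}$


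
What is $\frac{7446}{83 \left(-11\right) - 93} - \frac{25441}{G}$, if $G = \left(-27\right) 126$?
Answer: $\frac{131177}{1711206} \approx 0.076658$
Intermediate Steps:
$G = -3402$
$\frac{7446}{83 \left(-11\right) - 93} - \frac{25441}{G} = \frac{7446}{83 \left(-11\right) - 93} - \frac{25441}{-3402} = \frac{7446}{-913 - 93} - - \frac{25441}{3402} = \frac{7446}{-1006} + \frac{25441}{3402} = 7446 \left(- \frac{1}{1006}\right) + \frac{25441}{3402} = - \frac{3723}{503} + \frac{25441}{3402} = \frac{131177}{1711206}$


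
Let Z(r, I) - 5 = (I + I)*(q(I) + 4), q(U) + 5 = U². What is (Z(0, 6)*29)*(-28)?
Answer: -345100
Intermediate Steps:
q(U) = -5 + U²
Z(r, I) = 5 + 2*I*(-1 + I²) (Z(r, I) = 5 + (I + I)*((-5 + I²) + 4) = 5 + (2*I)*(-1 + I²) = 5 + 2*I*(-1 + I²))
(Z(0, 6)*29)*(-28) = ((5 - 2*6 + 2*6³)*29)*(-28) = ((5 - 12 + 2*216)*29)*(-28) = ((5 - 12 + 432)*29)*(-28) = (425*29)*(-28) = 12325*(-28) = -345100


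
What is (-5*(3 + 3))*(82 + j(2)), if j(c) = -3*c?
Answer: -2280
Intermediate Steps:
(-5*(3 + 3))*(82 + j(2)) = (-5*(3 + 3))*(82 - 3*2) = (-5*6)*(82 - 6) = -30*76 = -2280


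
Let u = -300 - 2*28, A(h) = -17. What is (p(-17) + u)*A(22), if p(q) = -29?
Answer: 6545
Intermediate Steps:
u = -356 (u = -300 - 1*56 = -300 - 56 = -356)
(p(-17) + u)*A(22) = (-29 - 356)*(-17) = -385*(-17) = 6545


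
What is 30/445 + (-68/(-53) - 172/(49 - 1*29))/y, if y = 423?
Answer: 499999/9976455 ≈ 0.050118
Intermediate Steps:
30/445 + (-68/(-53) - 172/(49 - 1*29))/y = 30/445 + (-68/(-53) - 172/(49 - 1*29))/423 = 30*(1/445) + (-68*(-1/53) - 172/(49 - 29))*(1/423) = 6/89 + (68/53 - 172/20)*(1/423) = 6/89 + (68/53 - 172*1/20)*(1/423) = 6/89 + (68/53 - 43/5)*(1/423) = 6/89 - 1939/265*1/423 = 6/89 - 1939/112095 = 499999/9976455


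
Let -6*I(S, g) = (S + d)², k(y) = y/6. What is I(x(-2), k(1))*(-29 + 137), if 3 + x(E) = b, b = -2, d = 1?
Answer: -288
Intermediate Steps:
x(E) = -5 (x(E) = -3 - 2 = -5)
k(y) = y/6 (k(y) = y*(⅙) = y/6)
I(S, g) = -(1 + S)²/6 (I(S, g) = -(S + 1)²/6 = -(1 + S)²/6)
I(x(-2), k(1))*(-29 + 137) = (-(1 - 5)²/6)*(-29 + 137) = -⅙*(-4)²*108 = -⅙*16*108 = -8/3*108 = -288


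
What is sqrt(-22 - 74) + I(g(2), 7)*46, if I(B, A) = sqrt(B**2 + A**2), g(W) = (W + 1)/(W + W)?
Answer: 23*sqrt(793)/2 + 4*I*sqrt(6) ≈ 323.84 + 9.798*I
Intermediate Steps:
g(W) = (1 + W)/(2*W) (g(W) = (1 + W)/((2*W)) = (1 + W)*(1/(2*W)) = (1 + W)/(2*W))
I(B, A) = sqrt(A**2 + B**2)
sqrt(-22 - 74) + I(g(2), 7)*46 = sqrt(-22 - 74) + sqrt(7**2 + ((1/2)*(1 + 2)/2)**2)*46 = sqrt(-96) + sqrt(49 + ((1/2)*(1/2)*3)**2)*46 = 4*I*sqrt(6) + sqrt(49 + (3/4)**2)*46 = 4*I*sqrt(6) + sqrt(49 + 9/16)*46 = 4*I*sqrt(6) + sqrt(793/16)*46 = 4*I*sqrt(6) + (sqrt(793)/4)*46 = 4*I*sqrt(6) + 23*sqrt(793)/2 = 23*sqrt(793)/2 + 4*I*sqrt(6)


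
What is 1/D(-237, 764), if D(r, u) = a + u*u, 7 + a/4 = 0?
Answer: 1/583668 ≈ 1.7133e-6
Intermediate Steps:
a = -28 (a = -28 + 4*0 = -28 + 0 = -28)
D(r, u) = -28 + u**2 (D(r, u) = -28 + u*u = -28 + u**2)
1/D(-237, 764) = 1/(-28 + 764**2) = 1/(-28 + 583696) = 1/583668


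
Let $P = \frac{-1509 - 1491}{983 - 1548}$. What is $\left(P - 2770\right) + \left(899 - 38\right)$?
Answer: $- \frac{215117}{113} \approx -1903.7$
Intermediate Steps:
$P = \frac{600}{113}$ ($P = - \frac{3000}{-565} = \left(-3000\right) \left(- \frac{1}{565}\right) = \frac{600}{113} \approx 5.3097$)
$\left(P - 2770\right) + \left(899 - 38\right) = \left(\frac{600}{113} - 2770\right) + \left(899 - 38\right) = - \frac{312410}{113} + \left(899 - 38\right) = - \frac{312410}{113} + 861 = - \frac{215117}{113}$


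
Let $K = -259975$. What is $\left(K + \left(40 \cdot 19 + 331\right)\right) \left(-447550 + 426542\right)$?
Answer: $5438635072$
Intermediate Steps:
$\left(K + \left(40 \cdot 19 + 331\right)\right) \left(-447550 + 426542\right) = \left(-259975 + \left(40 \cdot 19 + 331\right)\right) \left(-447550 + 426542\right) = \left(-259975 + \left(760 + 331\right)\right) \left(-21008\right) = \left(-259975 + 1091\right) \left(-21008\right) = \left(-258884\right) \left(-21008\right) = 5438635072$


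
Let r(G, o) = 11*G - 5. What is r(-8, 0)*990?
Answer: -92070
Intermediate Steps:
r(G, o) = -5 + 11*G
r(-8, 0)*990 = (-5 + 11*(-8))*990 = (-5 - 88)*990 = -93*990 = -92070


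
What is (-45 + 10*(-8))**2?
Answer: 15625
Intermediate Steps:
(-45 + 10*(-8))**2 = (-45 - 80)**2 = (-125)**2 = 15625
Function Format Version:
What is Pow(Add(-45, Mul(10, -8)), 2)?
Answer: 15625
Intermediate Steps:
Pow(Add(-45, Mul(10, -8)), 2) = Pow(Add(-45, -80), 2) = Pow(-125, 2) = 15625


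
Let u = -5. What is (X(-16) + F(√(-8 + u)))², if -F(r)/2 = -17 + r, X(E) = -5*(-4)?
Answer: 2864 - 216*I*√13 ≈ 2864.0 - 778.8*I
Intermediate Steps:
X(E) = 20
F(r) = 34 - 2*r (F(r) = -2*(-17 + r) = 34 - 2*r)
(X(-16) + F(√(-8 + u)))² = (20 + (34 - 2*√(-8 - 5)))² = (20 + (34 - 2*I*√13))² = (54 - 2*I*√13)²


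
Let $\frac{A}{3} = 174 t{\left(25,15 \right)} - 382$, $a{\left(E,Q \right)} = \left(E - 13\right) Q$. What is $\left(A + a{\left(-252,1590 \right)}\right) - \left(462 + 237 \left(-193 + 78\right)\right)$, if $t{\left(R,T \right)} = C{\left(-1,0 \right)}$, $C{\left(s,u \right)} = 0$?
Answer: $-395703$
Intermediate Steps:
$t{\left(R,T \right)} = 0$
$a{\left(E,Q \right)} = Q \left(-13 + E\right)$ ($a{\left(E,Q \right)} = \left(-13 + E\right) Q = Q \left(-13 + E\right)$)
$A = -1146$ ($A = 3 \left(174 \cdot 0 - 382\right) = 3 \left(0 - 382\right) = 3 \left(-382\right) = -1146$)
$\left(A + a{\left(-252,1590 \right)}\right) - \left(462 + 237 \left(-193 + 78\right)\right) = \left(-1146 + 1590 \left(-13 - 252\right)\right) - \left(462 + 237 \left(-193 + 78\right)\right) = \left(-1146 + 1590 \left(-265\right)\right) - -26793 = \left(-1146 - 421350\right) + \left(27255 - 462\right) = -422496 + 26793 = -395703$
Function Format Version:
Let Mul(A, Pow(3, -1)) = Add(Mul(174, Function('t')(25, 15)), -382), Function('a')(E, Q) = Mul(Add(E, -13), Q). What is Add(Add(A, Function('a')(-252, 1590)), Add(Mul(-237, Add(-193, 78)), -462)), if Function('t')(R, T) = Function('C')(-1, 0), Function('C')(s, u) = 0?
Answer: -395703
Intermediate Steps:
Function('t')(R, T) = 0
Function('a')(E, Q) = Mul(Q, Add(-13, E)) (Function('a')(E, Q) = Mul(Add(-13, E), Q) = Mul(Q, Add(-13, E)))
A = -1146 (A = Mul(3, Add(Mul(174, 0), -382)) = Mul(3, Add(0, -382)) = Mul(3, -382) = -1146)
Add(Add(A, Function('a')(-252, 1590)), Add(Mul(-237, Add(-193, 78)), -462)) = Add(Add(-1146, Mul(1590, Add(-13, -252))), Add(Mul(-237, Add(-193, 78)), -462)) = Add(Add(-1146, Mul(1590, -265)), Add(Mul(-237, -115), -462)) = Add(Add(-1146, -421350), Add(27255, -462)) = Add(-422496, 26793) = -395703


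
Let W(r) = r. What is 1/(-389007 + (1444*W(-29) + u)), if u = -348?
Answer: -1/431231 ≈ -2.3189e-6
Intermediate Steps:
1/(-389007 + (1444*W(-29) + u)) = 1/(-389007 + (1444*(-29) - 348)) = 1/(-389007 + (-41876 - 348)) = 1/(-389007 - 42224) = 1/(-431231) = -1/431231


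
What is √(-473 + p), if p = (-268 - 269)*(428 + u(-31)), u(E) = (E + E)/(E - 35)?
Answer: 2*I*√6982107/11 ≈ 480.43*I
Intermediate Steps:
u(E) = 2*E/(-35 + E) (u(E) = (2*E)/(-35 + E) = 2*E/(-35 + E))
p = -2533745/11 (p = (-268 - 269)*(428 + 2*(-31)/(-35 - 31)) = -537*(428 + 2*(-31)/(-66)) = -537*(428 + 2*(-31)*(-1/66)) = -537*(428 + 31/33) = -537*14155/33 = -2533745/11 ≈ -2.3034e+5)
√(-473 + p) = √(-473 - 2533745/11) = √(-2538948/11) = 2*I*√6982107/11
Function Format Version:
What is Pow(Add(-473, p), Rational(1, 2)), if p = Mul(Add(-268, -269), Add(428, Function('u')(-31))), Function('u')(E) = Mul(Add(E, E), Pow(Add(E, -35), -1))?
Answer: Mul(Rational(2, 11), I, Pow(6982107, Rational(1, 2))) ≈ Mul(480.43, I)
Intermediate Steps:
Function('u')(E) = Mul(2, E, Pow(Add(-35, E), -1)) (Function('u')(E) = Mul(Mul(2, E), Pow(Add(-35, E), -1)) = Mul(2, E, Pow(Add(-35, E), -1)))
p = Rational(-2533745, 11) (p = Mul(Add(-268, -269), Add(428, Mul(2, -31, Pow(Add(-35, -31), -1)))) = Mul(-537, Add(428, Mul(2, -31, Pow(-66, -1)))) = Mul(-537, Add(428, Mul(2, -31, Rational(-1, 66)))) = Mul(-537, Add(428, Rational(31, 33))) = Mul(-537, Rational(14155, 33)) = Rational(-2533745, 11) ≈ -2.3034e+5)
Pow(Add(-473, p), Rational(1, 2)) = Pow(Add(-473, Rational(-2533745, 11)), Rational(1, 2)) = Pow(Rational(-2538948, 11), Rational(1, 2)) = Mul(Rational(2, 11), I, Pow(6982107, Rational(1, 2)))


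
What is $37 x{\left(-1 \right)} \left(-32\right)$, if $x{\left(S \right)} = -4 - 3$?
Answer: $8288$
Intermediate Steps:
$x{\left(S \right)} = -7$ ($x{\left(S \right)} = -4 - 3 = -7$)
$37 x{\left(-1 \right)} \left(-32\right) = 37 \left(-7\right) \left(-32\right) = \left(-259\right) \left(-32\right) = 8288$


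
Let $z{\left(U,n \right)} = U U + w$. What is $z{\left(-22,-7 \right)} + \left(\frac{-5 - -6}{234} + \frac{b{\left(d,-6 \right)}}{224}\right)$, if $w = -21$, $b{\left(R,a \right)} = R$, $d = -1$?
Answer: $\frac{12134299}{26208} \approx 463.0$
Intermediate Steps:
$z{\left(U,n \right)} = -21 + U^{2}$ ($z{\left(U,n \right)} = U U - 21 = U^{2} - 21 = -21 + U^{2}$)
$z{\left(-22,-7 \right)} + \left(\frac{-5 - -6}{234} + \frac{b{\left(d,-6 \right)}}{224}\right) = \left(-21 + \left(-22\right)^{2}\right) - \left(\frac{1}{224} - \frac{-5 - -6}{234}\right) = \left(-21 + 484\right) - \left(\frac{1}{224} - \left(-5 + 6\right) \frac{1}{234}\right) = 463 + \left(1 \cdot \frac{1}{234} - \frac{1}{224}\right) = 463 + \left(\frac{1}{234} - \frac{1}{224}\right) = 463 - \frac{5}{26208} = \frac{12134299}{26208}$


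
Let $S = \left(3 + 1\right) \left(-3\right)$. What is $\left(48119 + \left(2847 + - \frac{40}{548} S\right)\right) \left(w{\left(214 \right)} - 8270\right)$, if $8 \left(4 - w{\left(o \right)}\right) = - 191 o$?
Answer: $- \frac{44083773837}{274} \approx -1.6089 \cdot 10^{8}$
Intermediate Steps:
$S = -12$ ($S = 4 \left(-3\right) = -12$)
$w{\left(o \right)} = 4 + \frac{191 o}{8}$ ($w{\left(o \right)} = 4 - \frac{\left(-191\right) o}{8} = 4 + \frac{191 o}{8}$)
$\left(48119 + \left(2847 + - \frac{40}{548} S\right)\right) \left(w{\left(214 \right)} - 8270\right) = \left(48119 + \left(2847 + - \frac{40}{548} \left(-12\right)\right)\right) \left(\left(4 + \frac{191}{8} \cdot 214\right) - 8270\right) = \left(48119 + \left(2847 + \left(-40\right) \frac{1}{548} \left(-12\right)\right)\right) \left(\left(4 + \frac{20437}{4}\right) - 8270\right) = \left(48119 + \left(2847 - - \frac{120}{137}\right)\right) \left(\frac{20453}{4} - 8270\right) = \left(48119 + \left(2847 + \frac{120}{137}\right)\right) \left(- \frac{12627}{4}\right) = \left(48119 + \frac{390159}{137}\right) \left(- \frac{12627}{4}\right) = \frac{6982462}{137} \left(- \frac{12627}{4}\right) = - \frac{44083773837}{274}$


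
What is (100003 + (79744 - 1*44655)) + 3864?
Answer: 138956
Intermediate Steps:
(100003 + (79744 - 1*44655)) + 3864 = (100003 + (79744 - 44655)) + 3864 = (100003 + 35089) + 3864 = 135092 + 3864 = 138956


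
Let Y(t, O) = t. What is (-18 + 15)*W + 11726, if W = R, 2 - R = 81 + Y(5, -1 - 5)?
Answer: 11978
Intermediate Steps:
R = -84 (R = 2 - (81 + 5) = 2 - 1*86 = 2 - 86 = -84)
W = -84
(-18 + 15)*W + 11726 = (-18 + 15)*(-84) + 11726 = -3*(-84) + 11726 = 252 + 11726 = 11978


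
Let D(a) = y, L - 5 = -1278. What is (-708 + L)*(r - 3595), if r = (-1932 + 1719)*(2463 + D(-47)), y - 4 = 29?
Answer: 1060316383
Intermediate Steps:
y = 33 (y = 4 + 29 = 33)
L = -1273 (L = 5 - 1278 = -1273)
D(a) = 33
r = -531648 (r = (-1932 + 1719)*(2463 + 33) = -213*2496 = -531648)
(-708 + L)*(r - 3595) = (-708 - 1273)*(-531648 - 3595) = -1981*(-535243) = 1060316383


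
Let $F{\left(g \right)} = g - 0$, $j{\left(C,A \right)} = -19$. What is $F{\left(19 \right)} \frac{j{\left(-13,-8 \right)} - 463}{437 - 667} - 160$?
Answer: $- \frac{13821}{115} \approx -120.18$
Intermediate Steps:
$F{\left(g \right)} = g$ ($F{\left(g \right)} = g + 0 = g$)
$F{\left(19 \right)} \frac{j{\left(-13,-8 \right)} - 463}{437 - 667} - 160 = 19 \frac{-19 - 463}{437 - 667} - 160 = 19 \left(- \frac{482}{-230}\right) - 160 = 19 \left(\left(-482\right) \left(- \frac{1}{230}\right)\right) - 160 = 19 \cdot \frac{241}{115} - 160 = \frac{4579}{115} - 160 = - \frac{13821}{115}$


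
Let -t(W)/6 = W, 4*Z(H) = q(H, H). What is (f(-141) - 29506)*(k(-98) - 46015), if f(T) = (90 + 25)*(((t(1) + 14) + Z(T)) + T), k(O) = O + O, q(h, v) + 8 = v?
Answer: 9073021529/4 ≈ 2.2683e+9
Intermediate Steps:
q(h, v) = -8 + v
Z(H) = -2 + H/4 (Z(H) = (-8 + H)/4 = -2 + H/4)
t(W) = -6*W
k(O) = 2*O
f(T) = 690 + 575*T/4 (f(T) = (90 + 25)*(((-6*1 + 14) + (-2 + T/4)) + T) = 115*(((-6 + 14) + (-2 + T/4)) + T) = 115*((8 + (-2 + T/4)) + T) = 115*((6 + T/4) + T) = 115*(6 + 5*T/4) = 690 + 575*T/4)
(f(-141) - 29506)*(k(-98) - 46015) = ((690 + (575/4)*(-141)) - 29506)*(2*(-98) - 46015) = ((690 - 81075/4) - 29506)*(-196 - 46015) = (-78315/4 - 29506)*(-46211) = -196339/4*(-46211) = 9073021529/4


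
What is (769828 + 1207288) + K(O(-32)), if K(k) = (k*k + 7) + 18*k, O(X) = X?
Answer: 1977571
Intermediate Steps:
K(k) = 7 + k**2 + 18*k (K(k) = (k**2 + 7) + 18*k = (7 + k**2) + 18*k = 7 + k**2 + 18*k)
(769828 + 1207288) + K(O(-32)) = (769828 + 1207288) + (7 + (-32)**2 + 18*(-32)) = 1977116 + (7 + 1024 - 576) = 1977116 + 455 = 1977571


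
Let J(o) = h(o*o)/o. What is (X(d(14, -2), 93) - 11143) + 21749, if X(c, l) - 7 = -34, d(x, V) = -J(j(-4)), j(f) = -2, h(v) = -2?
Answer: 10579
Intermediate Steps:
J(o) = -2/o
d(x, V) = -1 (d(x, V) = -(-2)/(-2) = -(-2)*(-1)/2 = -1*1 = -1)
X(c, l) = -27 (X(c, l) = 7 - 34 = -27)
(X(d(14, -2), 93) - 11143) + 21749 = (-27 - 11143) + 21749 = -11170 + 21749 = 10579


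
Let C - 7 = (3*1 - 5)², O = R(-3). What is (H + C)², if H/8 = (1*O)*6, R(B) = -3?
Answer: 17689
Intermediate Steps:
O = -3
H = -144 (H = 8*((1*(-3))*6) = 8*(-3*6) = 8*(-18) = -144)
C = 11 (C = 7 + (3*1 - 5)² = 7 + (3 - 5)² = 7 + (-2)² = 7 + 4 = 11)
(H + C)² = (-144 + 11)² = (-133)² = 17689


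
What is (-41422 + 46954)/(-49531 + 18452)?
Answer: -5532/31079 ≈ -0.17800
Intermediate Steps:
(-41422 + 46954)/(-49531 + 18452) = 5532/(-31079) = 5532*(-1/31079) = -5532/31079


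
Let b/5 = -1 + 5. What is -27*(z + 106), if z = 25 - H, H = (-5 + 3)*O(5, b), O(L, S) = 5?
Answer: -3807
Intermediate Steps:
b = 20 (b = 5*(-1 + 5) = 5*4 = 20)
H = -10 (H = (-5 + 3)*5 = -2*5 = -10)
z = 35 (z = 25 - 1*(-10) = 25 + 10 = 35)
-27*(z + 106) = -27*(35 + 106) = -27*141 = -3807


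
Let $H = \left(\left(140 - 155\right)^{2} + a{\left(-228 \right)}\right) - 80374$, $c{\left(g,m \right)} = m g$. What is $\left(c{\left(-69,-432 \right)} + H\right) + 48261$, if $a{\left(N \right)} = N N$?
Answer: $49904$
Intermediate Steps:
$c{\left(g,m \right)} = g m$
$a{\left(N \right)} = N^{2}$
$H = -28165$ ($H = \left(\left(140 - 155\right)^{2} + \left(-228\right)^{2}\right) - 80374 = \left(\left(-15\right)^{2} + 51984\right) - 80374 = \left(225 + 51984\right) - 80374 = 52209 - 80374 = -28165$)
$\left(c{\left(-69,-432 \right)} + H\right) + 48261 = \left(\left(-69\right) \left(-432\right) - 28165\right) + 48261 = \left(29808 - 28165\right) + 48261 = 1643 + 48261 = 49904$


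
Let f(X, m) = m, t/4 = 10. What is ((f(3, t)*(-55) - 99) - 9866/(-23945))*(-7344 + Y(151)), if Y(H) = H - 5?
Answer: 396175681422/23945 ≈ 1.6545e+7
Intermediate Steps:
t = 40 (t = 4*10 = 40)
Y(H) = -5 + H
((f(3, t)*(-55) - 99) - 9866/(-23945))*(-7344 + Y(151)) = ((40*(-55) - 99) - 9866/(-23945))*(-7344 + (-5 + 151)) = ((-2200 - 99) - 9866*(-1/23945))*(-7344 + 146) = (-2299 + 9866/23945)*(-7198) = -55039689/23945*(-7198) = 396175681422/23945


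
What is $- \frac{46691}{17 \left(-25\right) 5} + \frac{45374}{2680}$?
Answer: $\frac{22155163}{569500} \approx 38.903$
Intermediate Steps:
$- \frac{46691}{17 \left(-25\right) 5} + \frac{45374}{2680} = - \frac{46691}{\left(-425\right) 5} + 45374 \cdot \frac{1}{2680} = - \frac{46691}{-2125} + \frac{22687}{1340} = \left(-46691\right) \left(- \frac{1}{2125}\right) + \frac{22687}{1340} = \frac{46691}{2125} + \frac{22687}{1340} = \frac{22155163}{569500}$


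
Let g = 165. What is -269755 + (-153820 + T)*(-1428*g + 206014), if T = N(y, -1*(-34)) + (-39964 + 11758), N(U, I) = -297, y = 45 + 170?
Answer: 5397584983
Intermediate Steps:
y = 215
T = -28503 (T = -297 + (-39964 + 11758) = -297 - 28206 = -28503)
-269755 + (-153820 + T)*(-1428*g + 206014) = -269755 + (-153820 - 28503)*(-1428*165 + 206014) = -269755 - 182323*(-235620 + 206014) = -269755 - 182323*(-29606) = -269755 + 5397854738 = 5397584983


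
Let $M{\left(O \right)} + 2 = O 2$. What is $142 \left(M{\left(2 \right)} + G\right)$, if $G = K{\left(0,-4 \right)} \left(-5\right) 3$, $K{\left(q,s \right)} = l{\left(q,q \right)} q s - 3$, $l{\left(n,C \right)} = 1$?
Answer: $6674$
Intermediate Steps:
$M{\left(O \right)} = -2 + 2 O$ ($M{\left(O \right)} = -2 + O 2 = -2 + 2 O$)
$K{\left(q,s \right)} = -3 + q s$ ($K{\left(q,s \right)} = 1 q s - 3 = q s - 3 = -3 + q s$)
$G = 45$ ($G = \left(-3 + 0 \left(-4\right)\right) \left(-5\right) 3 = \left(-3 + 0\right) \left(-5\right) 3 = \left(-3\right) \left(-5\right) 3 = 15 \cdot 3 = 45$)
$142 \left(M{\left(2 \right)} + G\right) = 142 \left(\left(-2 + 2 \cdot 2\right) + 45\right) = 142 \left(\left(-2 + 4\right) + 45\right) = 142 \left(2 + 45\right) = 142 \cdot 47 = 6674$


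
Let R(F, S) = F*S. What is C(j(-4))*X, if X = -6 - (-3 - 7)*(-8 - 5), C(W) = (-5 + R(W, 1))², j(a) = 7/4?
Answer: -2873/2 ≈ -1436.5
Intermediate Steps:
j(a) = 7/4 (j(a) = 7*(¼) = 7/4)
C(W) = (-5 + W)² (C(W) = (-5 + W*1)² = (-5 + W)²)
X = -136 (X = -6 - (-10)*(-13) = -6 - 1*130 = -6 - 130 = -136)
C(j(-4))*X = (-5 + 7/4)²*(-136) = (-13/4)²*(-136) = (169/16)*(-136) = -2873/2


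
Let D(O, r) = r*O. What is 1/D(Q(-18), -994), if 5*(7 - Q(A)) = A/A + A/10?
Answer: -25/177926 ≈ -0.00014051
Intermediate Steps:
Q(A) = 34/5 - A/50 (Q(A) = 7 - (A/A + A/10)/5 = 7 - (1 + A*(⅒))/5 = 7 - (1 + A/10)/5 = 7 + (-⅕ - A/50) = 34/5 - A/50)
D(O, r) = O*r
1/D(Q(-18), -994) = 1/((34/5 - 1/50*(-18))*(-994)) = 1/((34/5 + 9/25)*(-994)) = 1/((179/25)*(-994)) = 1/(-177926/25) = -25/177926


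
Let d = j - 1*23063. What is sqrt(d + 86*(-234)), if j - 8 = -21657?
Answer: 6*I*sqrt(1801) ≈ 254.63*I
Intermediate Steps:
j = -21649 (j = 8 - 21657 = -21649)
d = -44712 (d = -21649 - 1*23063 = -21649 - 23063 = -44712)
sqrt(d + 86*(-234)) = sqrt(-44712 + 86*(-234)) = sqrt(-44712 - 20124) = sqrt(-64836) = 6*I*sqrt(1801)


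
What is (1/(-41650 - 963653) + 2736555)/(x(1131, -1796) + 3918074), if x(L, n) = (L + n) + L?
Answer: 687766737791/984830004405 ≈ 0.69836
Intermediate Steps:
x(L, n) = n + 2*L
(1/(-41650 - 963653) + 2736555)/(x(1131, -1796) + 3918074) = (1/(-41650 - 963653) + 2736555)/((-1796 + 2*1131) + 3918074) = (1/(-1005303) + 2736555)/((-1796 + 2262) + 3918074) = (-1/1005303 + 2736555)/(466 + 3918074) = (2751066951164/1005303)/3918540 = (2751066951164/1005303)*(1/3918540) = 687766737791/984830004405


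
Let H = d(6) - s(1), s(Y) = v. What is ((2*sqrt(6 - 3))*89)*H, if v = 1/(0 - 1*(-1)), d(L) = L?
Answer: 890*sqrt(3) ≈ 1541.5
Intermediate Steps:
v = 1 (v = 1/(0 + 1) = 1/1 = 1)
s(Y) = 1
H = 5 (H = 6 - 1*1 = 6 - 1 = 5)
((2*sqrt(6 - 3))*89)*H = ((2*sqrt(6 - 3))*89)*5 = ((2*sqrt(3))*89)*5 = (178*sqrt(3))*5 = 890*sqrt(3)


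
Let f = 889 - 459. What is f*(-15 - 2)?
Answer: -7310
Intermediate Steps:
f = 430
f*(-15 - 2) = 430*(-15 - 2) = 430*(-17) = -7310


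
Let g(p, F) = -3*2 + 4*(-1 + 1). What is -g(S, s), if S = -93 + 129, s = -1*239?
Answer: 6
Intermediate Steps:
s = -239
S = 36
g(p, F) = -6 (g(p, F) = -6 + 4*0 = -6 + 0 = -6)
-g(S, s) = -1*(-6) = 6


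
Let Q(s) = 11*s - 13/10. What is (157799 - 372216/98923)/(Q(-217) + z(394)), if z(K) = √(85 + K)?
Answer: -3728035576074630/56420712177247 - 1560957826100*√479/56420712177247 ≈ -66.681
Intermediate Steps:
Q(s) = -13/10 + 11*s (Q(s) = 11*s - 13*⅒ = 11*s - 13/10 = -13/10 + 11*s)
(157799 - 372216/98923)/(Q(-217) + z(394)) = (157799 - 372216/98923)/((-13/10 + 11*(-217)) + √(85 + 394)) = (157799 - 372216*1/98923)/((-13/10 - 2387) + √479) = (157799 - 372216/98923)/(-23883/10 + √479) = 15609578261/(98923*(-23883/10 + √479))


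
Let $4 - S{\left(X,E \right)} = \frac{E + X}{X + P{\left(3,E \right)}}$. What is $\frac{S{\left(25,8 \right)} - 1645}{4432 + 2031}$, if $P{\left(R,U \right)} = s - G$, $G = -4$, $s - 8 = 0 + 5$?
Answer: $- \frac{22985}{90482} \approx -0.25403$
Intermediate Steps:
$s = 13$ ($s = 8 + \left(0 + 5\right) = 8 + 5 = 13$)
$P{\left(R,U \right)} = 17$ ($P{\left(R,U \right)} = 13 - -4 = 13 + 4 = 17$)
$S{\left(X,E \right)} = 4 - \frac{E + X}{17 + X}$ ($S{\left(X,E \right)} = 4 - \frac{E + X}{X + 17} = 4 - \frac{E + X}{17 + X}$)
$\frac{S{\left(25,8 \right)} - 1645}{4432 + 2031} = \frac{\frac{68 - 8 + 3 \cdot 25}{17 + 25} - 1645}{4432 + 2031} = \frac{\frac{68 - 8 + 75}{42} - 1645}{6463} = \left(\frac{1}{42} \cdot 135 - 1645\right) \frac{1}{6463} = \left(\frac{45}{14} - 1645\right) \frac{1}{6463} = \left(- \frac{22985}{14}\right) \frac{1}{6463} = - \frac{22985}{90482}$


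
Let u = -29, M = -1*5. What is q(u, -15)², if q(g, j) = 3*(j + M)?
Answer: 3600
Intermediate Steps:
M = -5
q(g, j) = -15 + 3*j (q(g, j) = 3*(j - 5) = 3*(-5 + j) = -15 + 3*j)
q(u, -15)² = (-15 + 3*(-15))² = (-15 - 45)² = (-60)² = 3600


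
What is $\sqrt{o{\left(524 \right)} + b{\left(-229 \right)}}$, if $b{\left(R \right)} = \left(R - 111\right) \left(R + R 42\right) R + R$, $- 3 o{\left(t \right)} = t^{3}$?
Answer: $\frac{i \sqrt{7331822313}}{3} \approx 28542.0 i$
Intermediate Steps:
$o{\left(t \right)} = - \frac{t^{3}}{3}$
$b{\left(R \right)} = R + 43 R^{2} \left(-111 + R\right)$ ($b{\left(R \right)} = \left(-111 + R\right) \left(R + 42 R\right) R + R = \left(-111 + R\right) 43 R R + R = 43 R \left(-111 + R\right) R + R = 43 R^{2} \left(-111 + R\right) + R = R + 43 R^{2} \left(-111 + R\right)$)
$\sqrt{o{\left(524 \right)} + b{\left(-229 \right)}} = \sqrt{- \frac{524^{3}}{3} - 229 \left(1 - -1093017 + 43 \left(-229\right)^{2}\right)} = \sqrt{\left(- \frac{1}{3}\right) 143877824 - 229 \left(1 + 1093017 + 43 \cdot 52441\right)} = \sqrt{- \frac{143877824}{3} - 229 \left(1 + 1093017 + 2254963\right)} = \sqrt{- \frac{143877824}{3} - 766687649} = \sqrt{- \frac{2443940771}{3}} = \frac{i \sqrt{7331822313}}{3}$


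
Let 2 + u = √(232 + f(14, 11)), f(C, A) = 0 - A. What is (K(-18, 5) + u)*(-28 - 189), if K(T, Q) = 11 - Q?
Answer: -868 - 217*√221 ≈ -4093.9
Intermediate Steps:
f(C, A) = -A
u = -2 + √221 (u = -2 + √(232 - 1*11) = -2 + √(232 - 11) = -2 + √221 ≈ 12.866)
(K(-18, 5) + u)*(-28 - 189) = ((11 - 1*5) + (-2 + √221))*(-28 - 189) = ((11 - 5) + (-2 + √221))*(-217) = (6 + (-2 + √221))*(-217) = (4 + √221)*(-217) = -868 - 217*√221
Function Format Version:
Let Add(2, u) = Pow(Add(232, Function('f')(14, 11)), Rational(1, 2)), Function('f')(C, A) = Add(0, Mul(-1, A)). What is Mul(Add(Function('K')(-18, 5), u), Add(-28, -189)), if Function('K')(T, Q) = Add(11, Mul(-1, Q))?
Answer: Add(-868, Mul(-217, Pow(221, Rational(1, 2)))) ≈ -4093.9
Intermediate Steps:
Function('f')(C, A) = Mul(-1, A)
u = Add(-2, Pow(221, Rational(1, 2))) (u = Add(-2, Pow(Add(232, Mul(-1, 11)), Rational(1, 2))) = Add(-2, Pow(Add(232, -11), Rational(1, 2))) = Add(-2, Pow(221, Rational(1, 2))) ≈ 12.866)
Mul(Add(Function('K')(-18, 5), u), Add(-28, -189)) = Mul(Add(Add(11, Mul(-1, 5)), Add(-2, Pow(221, Rational(1, 2)))), Add(-28, -189)) = Mul(Add(Add(11, -5), Add(-2, Pow(221, Rational(1, 2)))), -217) = Mul(Add(6, Add(-2, Pow(221, Rational(1, 2)))), -217) = Mul(Add(4, Pow(221, Rational(1, 2))), -217) = Add(-868, Mul(-217, Pow(221, Rational(1, 2))))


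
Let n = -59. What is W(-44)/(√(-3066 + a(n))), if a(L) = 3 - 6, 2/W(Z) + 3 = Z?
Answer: 2*I*√341/48081 ≈ 0.00076813*I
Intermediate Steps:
W(Z) = 2/(-3 + Z)
a(L) = -3
W(-44)/(√(-3066 + a(n))) = (2/(-3 - 44))/(√(-3066 - 3)) = (2/(-47))/(√(-3069)) = (2*(-1/47))/((3*I*√341)) = -(-2)*I*√341/48081 = 2*I*√341/48081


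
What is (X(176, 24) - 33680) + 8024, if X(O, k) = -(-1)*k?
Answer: -25632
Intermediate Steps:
X(O, k) = k
(X(176, 24) - 33680) + 8024 = (24 - 33680) + 8024 = -33656 + 8024 = -25632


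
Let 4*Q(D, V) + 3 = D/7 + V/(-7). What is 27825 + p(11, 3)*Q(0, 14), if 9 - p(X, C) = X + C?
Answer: 111325/4 ≈ 27831.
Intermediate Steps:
p(X, C) = 9 - C - X (p(X, C) = 9 - (X + C) = 9 - (C + X) = 9 + (-C - X) = 9 - C - X)
Q(D, V) = -¾ - V/28 + D/28 (Q(D, V) = -¾ + (D/7 + V/(-7))/4 = -¾ + (D*(⅐) + V*(-⅐))/4 = -¾ + (D/7 - V/7)/4 = -¾ + (-V/7 + D/7)/4 = -¾ + (-V/28 + D/28) = -¾ - V/28 + D/28)
27825 + p(11, 3)*Q(0, 14) = 27825 + (9 - 1*3 - 1*11)*(-¾ - 1/28*14 + (1/28)*0) = 27825 + (9 - 3 - 11)*(-¾ - ½ + 0) = 27825 - 5*(-5/4) = 27825 + 25/4 = 111325/4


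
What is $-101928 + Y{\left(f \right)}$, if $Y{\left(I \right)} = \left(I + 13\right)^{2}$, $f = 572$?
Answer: $240297$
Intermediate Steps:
$Y{\left(I \right)} = \left(13 + I\right)^{2}$
$-101928 + Y{\left(f \right)} = -101928 + \left(13 + 572\right)^{2} = -101928 + 585^{2} = -101928 + 342225 = 240297$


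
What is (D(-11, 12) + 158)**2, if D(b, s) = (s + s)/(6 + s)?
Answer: 228484/9 ≈ 25387.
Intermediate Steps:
D(b, s) = 2*s/(6 + s) (D(b, s) = (2*s)/(6 + s) = 2*s/(6 + s))
(D(-11, 12) + 158)**2 = (2*12/(6 + 12) + 158)**2 = (2*12/18 + 158)**2 = (2*12*(1/18) + 158)**2 = (4/3 + 158)**2 = (478/3)**2 = 228484/9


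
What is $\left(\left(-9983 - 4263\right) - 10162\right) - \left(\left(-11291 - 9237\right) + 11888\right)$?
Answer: $-15768$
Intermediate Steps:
$\left(\left(-9983 - 4263\right) - 10162\right) - \left(\left(-11291 - 9237\right) + 11888\right) = \left(-14246 - 10162\right) - \left(-20528 + 11888\right) = -24408 - -8640 = -24408 + 8640 = -15768$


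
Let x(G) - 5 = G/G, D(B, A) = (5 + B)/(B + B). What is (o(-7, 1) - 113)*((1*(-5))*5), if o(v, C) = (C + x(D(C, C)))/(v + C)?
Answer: 17125/6 ≈ 2854.2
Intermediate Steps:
D(B, A) = (5 + B)/(2*B) (D(B, A) = (5 + B)/((2*B)) = (5 + B)*(1/(2*B)) = (5 + B)/(2*B))
x(G) = 6 (x(G) = 5 + G/G = 5 + 1 = 6)
o(v, C) = (6 + C)/(C + v) (o(v, C) = (C + 6)/(v + C) = (6 + C)/(C + v))
(o(-7, 1) - 113)*((1*(-5))*5) = ((6 + 1)/(1 - 7) - 113)*((1*(-5))*5) = (7/(-6) - 113)*(-5*5) = (-⅙*7 - 113)*(-25) = (-7/6 - 113)*(-25) = -685/6*(-25) = 17125/6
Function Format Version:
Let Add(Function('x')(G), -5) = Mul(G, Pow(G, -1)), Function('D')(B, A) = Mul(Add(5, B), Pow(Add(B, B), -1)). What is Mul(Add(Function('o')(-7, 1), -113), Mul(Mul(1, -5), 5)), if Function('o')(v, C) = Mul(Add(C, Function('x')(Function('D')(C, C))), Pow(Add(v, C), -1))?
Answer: Rational(17125, 6) ≈ 2854.2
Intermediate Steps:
Function('D')(B, A) = Mul(Rational(1, 2), Pow(B, -1), Add(5, B)) (Function('D')(B, A) = Mul(Add(5, B), Pow(Mul(2, B), -1)) = Mul(Add(5, B), Mul(Rational(1, 2), Pow(B, -1))) = Mul(Rational(1, 2), Pow(B, -1), Add(5, B)))
Function('x')(G) = 6 (Function('x')(G) = Add(5, Mul(G, Pow(G, -1))) = Add(5, 1) = 6)
Function('o')(v, C) = Mul(Pow(Add(C, v), -1), Add(6, C)) (Function('o')(v, C) = Mul(Add(C, 6), Pow(Add(v, C), -1)) = Mul(Add(6, C), Pow(Add(C, v), -1)) = Mul(Pow(Add(C, v), -1), Add(6, C)))
Mul(Add(Function('o')(-7, 1), -113), Mul(Mul(1, -5), 5)) = Mul(Add(Mul(Pow(Add(1, -7), -1), Add(6, 1)), -113), Mul(Mul(1, -5), 5)) = Mul(Add(Mul(Pow(-6, -1), 7), -113), Mul(-5, 5)) = Mul(Add(Mul(Rational(-1, 6), 7), -113), -25) = Mul(Add(Rational(-7, 6), -113), -25) = Mul(Rational(-685, 6), -25) = Rational(17125, 6)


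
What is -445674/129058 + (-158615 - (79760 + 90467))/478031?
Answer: -127742839365/30846862399 ≈ -4.1412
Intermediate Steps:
-445674/129058 + (-158615 - (79760 + 90467))/478031 = -445674*1/129058 + (-158615 - 1*170227)*(1/478031) = -222837/64529 + (-158615 - 170227)*(1/478031) = -222837/64529 - 328842*1/478031 = -222837/64529 - 328842/478031 = -127742839365/30846862399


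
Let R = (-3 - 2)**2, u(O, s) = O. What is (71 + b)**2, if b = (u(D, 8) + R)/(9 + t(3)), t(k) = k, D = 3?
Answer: 48400/9 ≈ 5377.8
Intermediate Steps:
R = 25 (R = (-5)**2 = 25)
b = 7/3 (b = (3 + 25)/(9 + 3) = 28/12 = 28*(1/12) = 7/3 ≈ 2.3333)
(71 + b)**2 = (71 + 7/3)**2 = (220/3)**2 = 48400/9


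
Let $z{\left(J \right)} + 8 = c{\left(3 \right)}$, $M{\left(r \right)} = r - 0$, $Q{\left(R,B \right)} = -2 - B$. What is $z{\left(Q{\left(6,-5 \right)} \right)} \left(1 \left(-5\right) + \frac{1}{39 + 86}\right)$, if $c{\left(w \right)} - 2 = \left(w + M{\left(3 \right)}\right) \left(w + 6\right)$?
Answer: $- \frac{29952}{125} \approx -239.62$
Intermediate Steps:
$M{\left(r \right)} = r$ ($M{\left(r \right)} = r + 0 = r$)
$c{\left(w \right)} = 2 + \left(3 + w\right) \left(6 + w\right)$ ($c{\left(w \right)} = 2 + \left(w + 3\right) \left(w + 6\right) = 2 + \left(3 + w\right) \left(6 + w\right)$)
$z{\left(J \right)} = 48$ ($z{\left(J \right)} = -8 + \left(20 + 3^{2} + 9 \cdot 3\right) = -8 + \left(20 + 9 + 27\right) = -8 + 56 = 48$)
$z{\left(Q{\left(6,-5 \right)} \right)} \left(1 \left(-5\right) + \frac{1}{39 + 86}\right) = 48 \left(1 \left(-5\right) + \frac{1}{39 + 86}\right) = 48 \left(-5 + \frac{1}{125}\right) = 48 \left(- \frac{624}{125}\right) = - \frac{29952}{125}$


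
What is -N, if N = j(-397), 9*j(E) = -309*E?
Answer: -40891/3 ≈ -13630.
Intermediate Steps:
j(E) = -103*E/3 (j(E) = (-309*E)/9 = -103*E/3)
N = 40891/3 (N = -103/3*(-397) = 40891/3 ≈ 13630.)
-N = -1*40891/3 = -40891/3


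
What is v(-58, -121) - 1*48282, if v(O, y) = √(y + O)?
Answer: -48282 + I*√179 ≈ -48282.0 + 13.379*I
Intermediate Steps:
v(O, y) = √(O + y)
v(-58, -121) - 1*48282 = √(-58 - 121) - 1*48282 = √(-179) - 48282 = I*√179 - 48282 = -48282 + I*√179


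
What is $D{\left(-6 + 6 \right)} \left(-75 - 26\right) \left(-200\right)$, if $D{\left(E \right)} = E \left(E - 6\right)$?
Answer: $0$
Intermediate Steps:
$D{\left(E \right)} = E \left(-6 + E\right)$
$D{\left(-6 + 6 \right)} \left(-75 - 26\right) \left(-200\right) = \left(-6 + 6\right) \left(-6 + \left(-6 + 6\right)\right) \left(-75 - 26\right) \left(-200\right) = 0 \left(-6 + 0\right) \left(-75 - 26\right) \left(-200\right) = 0 \left(-6\right) \left(-101\right) \left(-200\right) = 0 \left(-101\right) \left(-200\right) = 0 \left(-200\right) = 0$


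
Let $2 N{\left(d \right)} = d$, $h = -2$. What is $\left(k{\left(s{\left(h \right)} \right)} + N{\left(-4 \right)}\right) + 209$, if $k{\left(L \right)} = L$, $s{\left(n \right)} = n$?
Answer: $205$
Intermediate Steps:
$N{\left(d \right)} = \frac{d}{2}$
$\left(k{\left(s{\left(h \right)} \right)} + N{\left(-4 \right)}\right) + 209 = \left(-2 + \frac{1}{2} \left(-4\right)\right) + 209 = \left(-2 - 2\right) + 209 = -4 + 209 = 205$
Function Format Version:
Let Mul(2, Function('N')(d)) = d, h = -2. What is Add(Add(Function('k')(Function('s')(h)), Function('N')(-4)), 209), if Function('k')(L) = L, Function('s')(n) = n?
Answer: 205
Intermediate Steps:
Function('N')(d) = Mul(Rational(1, 2), d)
Add(Add(Function('k')(Function('s')(h)), Function('N')(-4)), 209) = Add(Add(-2, Mul(Rational(1, 2), -4)), 209) = Add(Add(-2, -2), 209) = Add(-4, 209) = 205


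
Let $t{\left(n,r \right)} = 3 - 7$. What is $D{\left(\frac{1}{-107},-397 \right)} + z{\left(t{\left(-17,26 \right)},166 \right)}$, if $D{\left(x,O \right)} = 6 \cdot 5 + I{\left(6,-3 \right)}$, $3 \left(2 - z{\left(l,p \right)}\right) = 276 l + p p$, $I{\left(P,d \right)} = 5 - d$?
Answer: $- \frac{26332}{3} \approx -8777.3$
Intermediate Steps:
$t{\left(n,r \right)} = -4$ ($t{\left(n,r \right)} = 3 - 7 = -4$)
$z{\left(l,p \right)} = 2 - 92 l - \frac{p^{2}}{3}$ ($z{\left(l,p \right)} = 2 - \frac{276 l + p p}{3} = 2 - \frac{276 l + p^{2}}{3} = 2 - \frac{p^{2} + 276 l}{3} = 2 - \left(92 l + \frac{p^{2}}{3}\right) = 2 - 92 l - \frac{p^{2}}{3}$)
$D{\left(x,O \right)} = 38$ ($D{\left(x,O \right)} = 6 \cdot 5 + \left(5 - -3\right) = 30 + \left(5 + 3\right) = 30 + 8 = 38$)
$D{\left(\frac{1}{-107},-397 \right)} + z{\left(t{\left(-17,26 \right)},166 \right)} = 38 - \left(-370 + \frac{27556}{3}\right) = 38 + \left(2 + 368 - \frac{27556}{3}\right) = 38 - \frac{26446}{3} = - \frac{26332}{3}$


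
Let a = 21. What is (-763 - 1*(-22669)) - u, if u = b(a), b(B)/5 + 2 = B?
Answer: 21811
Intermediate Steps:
b(B) = -10 + 5*B
u = 95 (u = -10 + 5*21 = -10 + 105 = 95)
(-763 - 1*(-22669)) - u = (-763 - 1*(-22669)) - 1*95 = (-763 + 22669) - 95 = 21906 - 95 = 21811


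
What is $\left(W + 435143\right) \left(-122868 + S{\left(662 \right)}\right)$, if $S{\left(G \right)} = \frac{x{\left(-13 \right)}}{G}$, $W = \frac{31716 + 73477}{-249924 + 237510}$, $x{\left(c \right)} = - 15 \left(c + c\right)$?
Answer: $- \frac{73228262734967339}{1369678} \approx -5.3464 \cdot 10^{10}$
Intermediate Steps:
$x{\left(c \right)} = - 30 c$ ($x{\left(c \right)} = - 15 \cdot 2 c = - 30 c$)
$W = - \frac{105193}{12414}$ ($W = \frac{105193}{-12414} = 105193 \left(- \frac{1}{12414}\right) = - \frac{105193}{12414} \approx -8.4737$)
$S{\left(G \right)} = \frac{390}{G}$ ($S{\left(G \right)} = \frac{\left(-30\right) \left(-13\right)}{G} = \frac{390}{G}$)
$\left(W + 435143\right) \left(-122868 + S{\left(662 \right)}\right) = \left(- \frac{105193}{12414} + 435143\right) \left(-122868 + \frac{390}{662}\right) = \frac{5401760009 \left(-122868 + 390 \cdot \frac{1}{662}\right)}{12414} = \frac{5401760009 \left(-122868 + \frac{195}{331}\right)}{12414} = \frac{5401760009}{12414} \left(- \frac{40669113}{331}\right) = - \frac{73228262734967339}{1369678}$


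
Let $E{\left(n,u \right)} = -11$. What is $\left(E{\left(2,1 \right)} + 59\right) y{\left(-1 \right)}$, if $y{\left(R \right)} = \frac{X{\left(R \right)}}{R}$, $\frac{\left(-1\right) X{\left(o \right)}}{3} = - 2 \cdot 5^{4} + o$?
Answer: $-180144$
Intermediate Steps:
$X{\left(o \right)} = 3750 - 3 o$ ($X{\left(o \right)} = - 3 \left(- 2 \cdot 5^{4} + o\right) = - 3 \left(\left(-2\right) 625 + o\right) = - 3 \left(-1250 + o\right) = 3750 - 3 o$)
$y{\left(R \right)} = \frac{3750 - 3 R}{R}$
$\left(E{\left(2,1 \right)} + 59\right) y{\left(-1 \right)} = \left(-11 + 59\right) \left(-3 + \frac{3750}{-1}\right) = 48 \left(-3 + 3750 \left(-1\right)\right) = 48 \left(-3 - 3750\right) = 48 \left(-3753\right) = -180144$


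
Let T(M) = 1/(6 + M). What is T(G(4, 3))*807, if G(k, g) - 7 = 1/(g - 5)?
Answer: 1614/25 ≈ 64.560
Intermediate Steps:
G(k, g) = 7 + 1/(-5 + g) (G(k, g) = 7 + 1/(g - 5) = 7 + 1/(-5 + g))
T(G(4, 3))*807 = 807/(6 + (-34 + 7*3)/(-5 + 3)) = 807/(6 + (-34 + 21)/(-2)) = 807/(6 - ½*(-13)) = 807/(6 + 13/2) = 807/(25/2) = (2/25)*807 = 1614/25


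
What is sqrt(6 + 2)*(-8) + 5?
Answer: 5 - 16*sqrt(2) ≈ -17.627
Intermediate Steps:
sqrt(6 + 2)*(-8) + 5 = sqrt(8)*(-8) + 5 = (2*sqrt(2))*(-8) + 5 = -16*sqrt(2) + 5 = 5 - 16*sqrt(2)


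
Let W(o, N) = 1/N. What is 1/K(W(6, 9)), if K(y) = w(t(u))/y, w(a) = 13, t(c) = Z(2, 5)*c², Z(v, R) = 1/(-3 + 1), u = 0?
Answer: 1/117 ≈ 0.0085470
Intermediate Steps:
Z(v, R) = -½ (Z(v, R) = 1/(-2) = -½)
t(c) = -c²/2
K(y) = 13/y
1/K(W(6, 9)) = 1/(13/(1/9)) = 1/(13/(⅑)) = 1/(13*9) = 1/117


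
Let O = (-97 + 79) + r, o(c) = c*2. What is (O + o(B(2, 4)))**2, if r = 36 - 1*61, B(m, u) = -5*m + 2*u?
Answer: 2209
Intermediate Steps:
r = -25 (r = 36 - 61 = -25)
o(c) = 2*c
O = -43 (O = (-97 + 79) - 25 = -18 - 25 = -43)
(O + o(B(2, 4)))**2 = (-43 + 2*(-5*2 + 2*4))**2 = (-43 + 2*(-10 + 8))**2 = (-43 + 2*(-2))**2 = (-43 - 4)**2 = (-47)**2 = 2209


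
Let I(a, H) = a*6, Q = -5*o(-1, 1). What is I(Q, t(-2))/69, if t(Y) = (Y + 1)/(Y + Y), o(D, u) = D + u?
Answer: 0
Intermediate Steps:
t(Y) = (1 + Y)/(2*Y) (t(Y) = (1 + Y)/((2*Y)) = (1 + Y)*(1/(2*Y)) = (1 + Y)/(2*Y))
Q = 0 (Q = -5*(-1 + 1) = -5*0 = 0)
I(a, H) = 6*a
I(Q, t(-2))/69 = (6*0)/69 = 0*(1/69) = 0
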